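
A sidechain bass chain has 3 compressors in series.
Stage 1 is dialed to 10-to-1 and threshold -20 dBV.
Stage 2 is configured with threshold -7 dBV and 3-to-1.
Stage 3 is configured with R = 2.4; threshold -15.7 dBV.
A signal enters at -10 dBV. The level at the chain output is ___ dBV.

Stage 1: overshoot 10 dB → 10/10 = 1 dB → -19 dBV.
Stage 2: below threshold (-19 ≤ -7); passes unchanged; output -19 dBV.
Stage 3: -19 dBV is at or below the -15.7 dBV threshold — no compression; output -19 dBV.

-19 dBV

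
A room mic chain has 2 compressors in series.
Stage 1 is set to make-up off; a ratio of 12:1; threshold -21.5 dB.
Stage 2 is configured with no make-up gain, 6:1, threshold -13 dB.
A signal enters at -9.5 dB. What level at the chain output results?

-20.5 dB

Stage 1: -9.5 dB is 12 dB over -21.5 dB; at 12:1 that becomes 1 dB over, giving -20.5 dB.
Stage 2: below threshold (-20.5 ≤ -13); passes unchanged; output -20.5 dB.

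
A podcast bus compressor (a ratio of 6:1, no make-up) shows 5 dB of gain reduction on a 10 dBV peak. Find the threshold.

Input is 6 dB above T (since output overshoot × R = input overshoot: (5 − T)·6 = 10 − T gives T = 4 dBV).
Check: 4 + (10 − 4)/6 = 4 + 1 = 5 dBV. ✓

4 dBV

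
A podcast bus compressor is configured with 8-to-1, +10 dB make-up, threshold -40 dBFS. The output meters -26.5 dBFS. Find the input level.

Before make-up, the level was -26.5 − 10 = -36.5 dBFS.
Post-compression overshoot = -36.5 − (-40) = 3.5 dB.
Undo the ratio: input overshoot = 3.5 × 8 = 28 dB, giving input = -12 dBFS.

-12 dBFS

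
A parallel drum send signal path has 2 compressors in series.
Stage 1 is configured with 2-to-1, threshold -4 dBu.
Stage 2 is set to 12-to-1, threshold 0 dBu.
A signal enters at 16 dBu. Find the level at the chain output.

Stage 1: overshoot 20 dB → 20/2 = 10 dB → 6 dBu.
Stage 2: 6 dB above 0 dBu, reduced 12:1 to 0.5 dB above → 0.5 dBu.

0.5 dBu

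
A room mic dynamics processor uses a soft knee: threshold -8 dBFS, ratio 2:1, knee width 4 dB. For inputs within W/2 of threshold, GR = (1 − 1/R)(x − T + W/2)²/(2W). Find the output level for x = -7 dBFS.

x − T + W/2 = -7 − (-8) + 2 = 3.
GR = (1 − 1/2) × 3² / 8 = 0.5 × 9 / 8 = 0.5625 dB.
Output = -7 − 0.5625 = -7.5625 dBFS.

-7.5625 dBFS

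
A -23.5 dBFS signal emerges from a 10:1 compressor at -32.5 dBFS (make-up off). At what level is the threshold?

Gain reduction = -23.5 − (-32.5) = 9 dB; output overshoot = GR / (R − 1) = 9 / 9 = 1 dB.
Threshold = output − output overshoot = -32.5 − 1 = -33.5 dBFS.

-33.5 dBFS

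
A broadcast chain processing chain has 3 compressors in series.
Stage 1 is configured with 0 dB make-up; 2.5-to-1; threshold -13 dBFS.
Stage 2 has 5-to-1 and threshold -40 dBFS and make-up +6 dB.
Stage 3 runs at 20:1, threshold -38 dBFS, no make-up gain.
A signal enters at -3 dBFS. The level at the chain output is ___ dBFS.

-37.49 dBFS

Stage 1: overshoot 10 dB → 10/2.5 = 4 dB → -9 dBFS.
Stage 2: overshoot 31 dB → 31/5 = 6.2 dB → -33.8 dBFS; +6 dB make-up → -27.8 dBFS.
Stage 3: overshoot 10.2 dB → 10.2/20 = 0.51 dB → -37.49 dBFS.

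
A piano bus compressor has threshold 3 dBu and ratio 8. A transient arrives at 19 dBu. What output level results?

19 dBu sits 16 dB over threshold.
At 8:1 the overshoot is divided by 8, leaving 2 dB above threshold.
That puts the output at 5 dBu.

5 dBu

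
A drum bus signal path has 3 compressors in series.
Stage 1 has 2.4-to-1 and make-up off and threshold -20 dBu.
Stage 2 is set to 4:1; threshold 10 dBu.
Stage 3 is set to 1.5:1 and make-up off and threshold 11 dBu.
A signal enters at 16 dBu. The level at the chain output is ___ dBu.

Stage 1: 16 dBu is 36 dB over -20 dBu; at 2.4:1 that becomes 15 dB over, giving -5 dBu.
Stage 2: -5 dBu ≤ 10 dBu, so stage 2 doesn't engage; output -5 dBu.
Stage 3: -5 dBu ≤ 11 dBu, so stage 3 doesn't engage; output -5 dBu.

-5 dBu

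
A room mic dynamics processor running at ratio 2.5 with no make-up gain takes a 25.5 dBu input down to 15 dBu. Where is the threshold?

Gain reduction = 25.5 − 15 = 10.5 dB; output overshoot = GR / (R − 1) = 10.5 / 1.5 = 7 dB.
Threshold = output − output overshoot = 15 − 7 = 8 dBu.

8 dBu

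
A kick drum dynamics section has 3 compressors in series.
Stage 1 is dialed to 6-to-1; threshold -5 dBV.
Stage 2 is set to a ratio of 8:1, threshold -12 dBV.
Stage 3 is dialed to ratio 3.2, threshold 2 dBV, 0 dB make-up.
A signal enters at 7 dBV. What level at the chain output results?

Stage 1: 12 dB above -5 dBV, reduced 6:1 to 2 dB above → -3 dBV.
Stage 2: -3 dBV is 9 dB over -12 dBV; at 8:1 that becomes 1.125 dB over, giving -10.875 dBV.
Stage 3: below threshold (-10.875 ≤ 2); passes unchanged; output -10.875 dBV.

-10.875 dBV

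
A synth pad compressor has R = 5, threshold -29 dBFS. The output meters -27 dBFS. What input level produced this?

-19 dBFS

That's 2 dB above the -29 dBFS threshold.
Input overshoot = R × output overshoot = 10 dB → input = -29 + 10 = -19 dBFS.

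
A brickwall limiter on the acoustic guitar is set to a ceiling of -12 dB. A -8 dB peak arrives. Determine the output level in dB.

The limiter clamps the peak to its -12 dB ceiling.

-12 dB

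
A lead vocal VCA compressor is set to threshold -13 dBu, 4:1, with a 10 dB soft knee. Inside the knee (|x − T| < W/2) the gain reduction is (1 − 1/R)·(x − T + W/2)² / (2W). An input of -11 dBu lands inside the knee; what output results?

-12.8375 dBu

x − T + W/2 = -11 − (-13) + 5 = 7.
GR = (1 − 1/4) × 7² / 20 = 0.75 × 49 / 20 = 1.8375 dB.
Output = -11 − 1.8375 = -12.8375 dBu.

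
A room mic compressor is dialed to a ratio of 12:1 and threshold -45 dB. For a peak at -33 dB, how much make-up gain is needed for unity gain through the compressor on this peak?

11 dB

Without make-up, output = threshold + overshoot/12 = -45 + 1 = -44 dB.
Gap to target: 11 dB.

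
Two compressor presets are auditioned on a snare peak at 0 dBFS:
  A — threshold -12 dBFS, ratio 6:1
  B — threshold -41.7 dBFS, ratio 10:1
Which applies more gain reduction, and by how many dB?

A: overshoot 12 dB → output overshoot 2 dB → GR 10 dB.
B: overshoot 41.7 dB → output overshoot 4.17 dB → GR 37.53 dB.
B reduces 27.53 dB more.

B, by 27.53 dB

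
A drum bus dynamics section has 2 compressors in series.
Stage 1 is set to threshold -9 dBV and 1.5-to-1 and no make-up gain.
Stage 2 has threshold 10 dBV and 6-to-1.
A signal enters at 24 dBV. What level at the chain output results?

Stage 1: 33 dB above -9 dBV, reduced 1.5:1 to 22 dB above → 13 dBV.
Stage 2: overshoot 3 dB → 3/6 = 0.5 dB → 10.5 dBV.

10.5 dBV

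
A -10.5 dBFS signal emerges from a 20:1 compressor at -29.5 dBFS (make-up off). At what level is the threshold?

Let T be the threshold. Output overshoot = (input overshoot)/R, so -29.5 − T = (-10.5 − T)/20.
20·(-29.5 − T) = -10.5 − T → 19·T = -590 − (-10.5) = -579.5.
T = -579.5/19 = -30.5 dBFS.

-30.5 dBFS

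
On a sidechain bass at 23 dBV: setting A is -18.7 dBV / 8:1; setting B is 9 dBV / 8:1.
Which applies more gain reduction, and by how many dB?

A, by 24.2375 dB

A: GR = 41.7 − 41.7/8 = 36.4875 dB.
B: GR = 14 − 14/8 = 12.25 dB.
Difference: 24.2375 dB in favour of A.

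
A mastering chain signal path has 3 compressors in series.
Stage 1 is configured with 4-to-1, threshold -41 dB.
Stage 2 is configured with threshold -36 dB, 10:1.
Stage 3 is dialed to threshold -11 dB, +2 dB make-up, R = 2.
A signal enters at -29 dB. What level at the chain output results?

Stage 1: -29 dB is 12 dB over -41 dB; at 4:1 that becomes 3 dB over, giving -38 dB.
Stage 2: -38 dB is at or below the -36 dB threshold — no compression; output -38 dB.
Stage 3: -38 dB is at or below the -11 dB threshold — no compression; make-up brings it to -36 dB.

-36 dB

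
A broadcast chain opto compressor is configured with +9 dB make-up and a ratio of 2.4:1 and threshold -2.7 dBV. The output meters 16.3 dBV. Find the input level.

Remove make-up: 16.3 − 9 = 7.3 dBV.
Post-compression overshoot = 7.3 − (-2.7) = 10 dB.
Input overshoot = R × output overshoot = 24 dB → input = -2.7 + 24 = 21.3 dBV.

21.3 dBV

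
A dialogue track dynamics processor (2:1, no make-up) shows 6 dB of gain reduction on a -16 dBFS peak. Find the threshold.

-28 dBFS

Gain reduction = -16 − (-22) = 6 dB; output overshoot = GR / (R − 1) = 6 / 1 = 6 dB.
Threshold = output − output overshoot = -22 − 6 = -28 dBFS.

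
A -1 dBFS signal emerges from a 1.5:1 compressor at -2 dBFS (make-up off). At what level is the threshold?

-4 dBFS

Input is 3 dB above T (since output overshoot × R = input overshoot: (-2 − T)·1.5 = -1 − T gives T = -4 dBFS).
Check: -4 + (-1 − (-4))/1.5 = -4 + 2 = -2 dBFS. ✓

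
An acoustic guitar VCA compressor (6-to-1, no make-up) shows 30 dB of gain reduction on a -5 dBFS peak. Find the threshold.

Let T be the threshold. Output overshoot = (input overshoot)/R, so -35 − T = (-5 − T)/6.
6·(-35 − T) = -5 − T → 5·T = -210 − (-5) = -205.
T = -205/5 = -41 dBFS.

-41 dBFS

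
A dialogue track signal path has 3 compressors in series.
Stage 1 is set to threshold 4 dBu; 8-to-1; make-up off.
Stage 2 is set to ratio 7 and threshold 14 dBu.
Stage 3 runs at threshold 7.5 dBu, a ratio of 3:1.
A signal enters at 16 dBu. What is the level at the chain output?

5.5 dBu

Stage 1: 12 dB above 4 dBu, reduced 8:1 to 1.5 dB above → 5.5 dBu.
Stage 2: below threshold (5.5 ≤ 14); passes unchanged; output 5.5 dBu.
Stage 3: 5.5 dBu is at or below the 7.5 dBu threshold — no compression; output 5.5 dBu.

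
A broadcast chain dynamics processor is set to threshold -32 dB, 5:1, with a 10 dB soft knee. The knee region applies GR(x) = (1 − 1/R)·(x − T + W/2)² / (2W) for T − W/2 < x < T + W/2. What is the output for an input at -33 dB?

-33.64 dB

x − T + W/2 = -33 − (-32) + 5 = 4.
GR = (1 − 1/5) × 4² / 20 = 0.8 × 16 / 20 = 0.64 dB.
Output = -33 − 0.64 = -33.64 dB.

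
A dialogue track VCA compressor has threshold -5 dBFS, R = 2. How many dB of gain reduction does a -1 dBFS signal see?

2 dB

Overshoot = -1 − (-5) = 4 dB.
After 2:1 compression the overshoot becomes 4/2 = 2 dB.
GR = overshoot in − overshoot out = 4 − 2 = 2 dB.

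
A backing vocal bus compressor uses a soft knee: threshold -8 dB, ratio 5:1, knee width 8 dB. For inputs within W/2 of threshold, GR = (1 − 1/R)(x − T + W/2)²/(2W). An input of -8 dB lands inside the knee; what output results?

x − T + W/2 = -8 − (-8) + 4 = 4.
GR = (1 − 1/5) × 4² / 16 = 0.8 × 16 / 16 = 0.8 dB.
Output = -8 − 0.8 = -8.8 dB.

-8.8 dB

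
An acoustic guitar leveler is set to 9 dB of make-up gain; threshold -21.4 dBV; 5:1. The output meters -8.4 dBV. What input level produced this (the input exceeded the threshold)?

-1.4 dBV

Before make-up, the level was -8.4 − 9 = -17.4 dBV.
The compressed level sits -17.4 − (-21.4) = 4 dB over threshold.
Input overshoot = R × output overshoot = 20 dB → input = -21.4 + 20 = -1.4 dBV.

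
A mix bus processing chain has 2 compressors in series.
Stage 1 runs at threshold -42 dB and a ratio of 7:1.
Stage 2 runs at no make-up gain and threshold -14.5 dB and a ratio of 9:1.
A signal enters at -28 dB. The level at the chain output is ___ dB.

-40 dB

Stage 1: overshoot 14 dB → 14/7 = 2 dB → -40 dB.
Stage 2: below threshold (-40 ≤ -14.5); passes unchanged; output -40 dB.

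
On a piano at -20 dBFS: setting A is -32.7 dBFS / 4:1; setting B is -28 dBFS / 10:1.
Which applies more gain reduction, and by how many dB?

A, by 2.325 dB

A: GR = 12.7 − 12.7/4 = 9.525 dB.
B: GR = 8 − 8/10 = 7.2 dB.
A applies 2.325 dB more gain reduction.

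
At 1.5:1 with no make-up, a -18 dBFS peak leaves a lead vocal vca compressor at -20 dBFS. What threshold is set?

Let T be the threshold. Output overshoot = (input overshoot)/R, so -20 − T = (-18 − T)/1.5.
1.5·(-20 − T) = -18 − T → 0.5·T = -30 − (-18) = -12.
T = -12/0.5 = -24 dBFS.

-24 dBFS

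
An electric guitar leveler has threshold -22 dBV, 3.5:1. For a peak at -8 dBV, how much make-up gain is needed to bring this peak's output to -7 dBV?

11 dB

Without make-up, output = threshold + overshoot/3.5 = -22 + 4 = -18 dBV.
Gap to target: 11 dB.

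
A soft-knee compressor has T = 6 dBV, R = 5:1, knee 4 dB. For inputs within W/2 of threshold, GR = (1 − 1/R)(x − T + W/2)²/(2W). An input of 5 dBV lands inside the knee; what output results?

4.9 dBV

x − T + W/2 = 5 − 6 + 2 = 1.
GR = (1 − 1/5) × 1² / 8 = 0.8 × 1 / 8 = 0.1 dB.
Output = 5 − 0.1 = 4.9 dBV.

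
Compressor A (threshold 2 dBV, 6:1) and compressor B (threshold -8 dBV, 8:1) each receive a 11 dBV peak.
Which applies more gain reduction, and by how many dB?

B, by 9.125 dB

A: 9 dB over, compressed to 1.5 dB over, so 7.5 dB of GR.
B: 19 dB over, compressed to 2.375 dB over, so 16.625 dB of GR.
B reduces 9.125 dB more.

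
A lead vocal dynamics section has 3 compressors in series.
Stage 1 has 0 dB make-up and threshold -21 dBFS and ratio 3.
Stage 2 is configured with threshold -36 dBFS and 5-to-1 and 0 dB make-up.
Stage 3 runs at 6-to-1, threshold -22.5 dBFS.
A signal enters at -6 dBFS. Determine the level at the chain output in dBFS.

-32 dBFS

Stage 1: 15 dB above -21 dBFS, reduced 3:1 to 5 dB above → -16 dBFS.
Stage 2: overshoot 20 dB → 20/5 = 4 dB → -32 dBFS.
Stage 3: -32 dBFS ≤ -22.5 dBFS, so stage 3 doesn't engage; output -32 dBFS.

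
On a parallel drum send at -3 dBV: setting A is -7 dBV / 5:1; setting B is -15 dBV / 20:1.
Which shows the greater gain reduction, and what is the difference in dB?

B, by 8.2 dB

A: 4 dB over, compressed to 0.8 dB over, so 3.2 dB of GR.
B: 12 dB over, compressed to 0.6 dB over, so 11.4 dB of GR.
Difference: 8.2 dB in favour of B.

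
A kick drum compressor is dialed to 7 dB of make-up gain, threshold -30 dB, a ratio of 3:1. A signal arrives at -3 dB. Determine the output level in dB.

-14 dB

The input is 27 dB above the -30 dB threshold.
At 3:1 the overshoot is divided by 3, leaving 9 dB above threshold.
So the level is -30 + 9 = -21 dB; make-up adds 7 dB, giving -14 dB.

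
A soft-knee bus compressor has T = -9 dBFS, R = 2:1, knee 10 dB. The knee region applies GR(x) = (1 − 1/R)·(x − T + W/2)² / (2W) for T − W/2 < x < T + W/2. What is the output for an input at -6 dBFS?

-7.6 dBFS

x − T + W/2 = -6 − (-9) + 5 = 8.
GR = (1 − 1/2) × 8² / 20 = 0.5 × 64 / 20 = 1.6 dB.
Output = -6 − 1.6 = -7.6 dBFS.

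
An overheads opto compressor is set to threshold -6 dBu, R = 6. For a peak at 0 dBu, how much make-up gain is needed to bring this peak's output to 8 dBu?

The peak compresses to -6 + 6/6 = -5 dBu.
To reach 8 dBu requires 8 − (-5) = 13 dB of make-up.

13 dB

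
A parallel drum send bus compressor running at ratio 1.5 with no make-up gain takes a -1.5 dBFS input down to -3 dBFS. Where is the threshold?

-6 dBFS

Gain reduction = -1.5 − (-3) = 1.5 dB; output overshoot = GR / (R − 1) = 1.5 / 0.5 = 3 dB.
Threshold = output − output overshoot = -3 − 3 = -6 dBFS.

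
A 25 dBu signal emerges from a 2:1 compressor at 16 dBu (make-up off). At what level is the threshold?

7 dBu

Gain reduction = 25 − 16 = 9 dB; output overshoot = GR / (R − 1) = 9 / 1 = 9 dB.
Threshold = output − output overshoot = 16 − 9 = 7 dBu.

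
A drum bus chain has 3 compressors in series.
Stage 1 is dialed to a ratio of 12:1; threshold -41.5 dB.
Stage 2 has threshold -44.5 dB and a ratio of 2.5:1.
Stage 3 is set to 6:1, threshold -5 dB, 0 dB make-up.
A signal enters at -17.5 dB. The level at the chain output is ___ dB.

-42.5 dB

Stage 1: -17.5 dB is 24 dB over -41.5 dB; at 12:1 that becomes 2 dB over, giving -39.5 dB.
Stage 2: -39.5 dB is 5 dB over -44.5 dB; at 2.5:1 that becomes 2 dB over, giving -42.5 dB.
Stage 3: below threshold (-42.5 ≤ -5); passes unchanged; output -42.5 dB.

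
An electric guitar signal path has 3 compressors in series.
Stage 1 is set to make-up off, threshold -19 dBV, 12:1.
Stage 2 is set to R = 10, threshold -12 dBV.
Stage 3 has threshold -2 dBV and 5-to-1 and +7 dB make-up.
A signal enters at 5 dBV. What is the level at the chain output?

Stage 1: 24 dB above -19 dBV, reduced 12:1 to 2 dB above → -17 dBV.
Stage 2: -17 dBV is at or below the -12 dBV threshold — no compression; output -17 dBV.
Stage 3: -17 dBV is at or below the -2 dBV threshold — no compression; make-up brings it to -10 dBV.

-10 dBV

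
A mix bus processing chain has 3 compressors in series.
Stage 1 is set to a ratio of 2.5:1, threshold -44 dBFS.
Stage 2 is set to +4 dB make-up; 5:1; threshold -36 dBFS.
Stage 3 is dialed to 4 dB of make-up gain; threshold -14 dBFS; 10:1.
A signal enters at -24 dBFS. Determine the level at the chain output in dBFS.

-28 dBFS

Stage 1: overshoot 20 dB → 20/2.5 = 8 dB → -36 dBFS.
Stage 2: -36 dBFS ≤ -36 dBFS, so stage 2 doesn't engage; make-up brings it to -32 dBFS.
Stage 3: -32 dBFS ≤ -14 dBFS, so stage 3 doesn't engage; make-up brings it to -28 dBFS.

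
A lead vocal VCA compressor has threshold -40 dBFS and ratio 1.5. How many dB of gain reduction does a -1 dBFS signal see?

13 dB

-1 dBFS exceeds the threshold by 39 dB.
A 1.5:1 ratio leaves 26 dB of that excess.
So the signal is attenuated by 39 − 26 = 13 dB.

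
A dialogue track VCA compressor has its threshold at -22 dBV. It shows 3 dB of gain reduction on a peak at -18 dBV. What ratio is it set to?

Input overshoot = -18 − (-22) = 4 dB.
Output overshoot = 4 − 3 = 1 dB.
Ratio = input overshoot / output overshoot = 4 / 1 = 4.

4:1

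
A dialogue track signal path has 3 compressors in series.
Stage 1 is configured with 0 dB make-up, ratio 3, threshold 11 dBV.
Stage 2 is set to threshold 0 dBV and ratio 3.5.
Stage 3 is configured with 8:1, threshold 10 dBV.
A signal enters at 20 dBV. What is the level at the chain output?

4 dBV

Stage 1: 20 dBV is 9 dB over 11 dBV; at 3:1 that becomes 3 dB over, giving 14 dBV.
Stage 2: 14 dB above 0 dBV, reduced 3.5:1 to 4 dB above → 4 dBV.
Stage 3: 4 dBV is at or below the 10 dBV threshold — no compression; output 4 dBV.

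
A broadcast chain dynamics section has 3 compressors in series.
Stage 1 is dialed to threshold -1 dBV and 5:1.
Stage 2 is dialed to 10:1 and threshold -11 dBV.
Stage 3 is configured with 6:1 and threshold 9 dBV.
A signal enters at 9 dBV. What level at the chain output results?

Stage 1: 10 dB above -1 dBV, reduced 5:1 to 2 dB above → 1 dBV.
Stage 2: overshoot 12 dB → 12/10 = 1.2 dB → -9.8 dBV.
Stage 3: below threshold (-9.8 ≤ 9); passes unchanged; output -9.8 dBV.

-9.8 dBV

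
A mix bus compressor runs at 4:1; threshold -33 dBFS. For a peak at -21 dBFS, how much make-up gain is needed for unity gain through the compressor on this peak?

Without make-up, output = threshold + overshoot/4 = -33 + 3 = -30 dBFS.
Gap to target: 9 dB.

9 dB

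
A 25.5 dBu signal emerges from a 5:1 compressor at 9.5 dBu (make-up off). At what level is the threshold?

Gain reduction = 25.5 − 9.5 = 16 dB; output overshoot = GR / (R − 1) = 16 / 4 = 4 dB.
Threshold = output − output overshoot = 9.5 − 4 = 5.5 dBu.

5.5 dBu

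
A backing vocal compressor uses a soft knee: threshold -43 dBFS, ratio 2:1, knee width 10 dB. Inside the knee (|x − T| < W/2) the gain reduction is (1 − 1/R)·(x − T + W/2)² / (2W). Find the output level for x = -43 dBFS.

-43.625 dBFS

x − T + W/2 = -43 − (-43) + 5 = 5.
GR = (1 − 1/2) × 5² / 20 = 0.5 × 25 / 20 = 0.625 dB.
Output = -43 − 0.625 = -43.625 dBFS.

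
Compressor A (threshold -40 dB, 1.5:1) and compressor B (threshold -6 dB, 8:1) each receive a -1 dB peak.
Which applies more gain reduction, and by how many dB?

A: GR = 39 − 39/1.5 = 13 dB.
B: GR = 5 − 5/8 = 4.375 dB.
A applies 8.625 dB more gain reduction.

A, by 8.625 dB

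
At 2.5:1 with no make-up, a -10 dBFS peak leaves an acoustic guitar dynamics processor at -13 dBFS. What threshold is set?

-15 dBFS

Gain reduction = -10 − (-13) = 3 dB; output overshoot = GR / (R − 1) = 3 / 1.5 = 2 dB.
Threshold = output − output overshoot = -13 − 2 = -15 dBFS.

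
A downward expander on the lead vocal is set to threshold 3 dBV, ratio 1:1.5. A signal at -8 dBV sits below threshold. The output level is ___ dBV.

-13.5 dBV

Undershoot = 3 − (-8) = 11 dB.
At 1:1.5, that expands to 16.5 dB under threshold.
Output = 3 − 16.5 = -13.5 dBV.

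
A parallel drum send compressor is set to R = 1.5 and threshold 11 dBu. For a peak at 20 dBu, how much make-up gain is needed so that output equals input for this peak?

The peak compresses to 11 + 9/1.5 = 17 dBu.
To reach 20 dBu requires 20 − 17 = 3 dB of make-up.

3 dB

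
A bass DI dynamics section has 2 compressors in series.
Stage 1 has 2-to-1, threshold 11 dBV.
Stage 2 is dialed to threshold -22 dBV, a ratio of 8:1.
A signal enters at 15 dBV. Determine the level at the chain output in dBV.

Stage 1: 4 dB above 11 dBV, reduced 2:1 to 2 dB above → 13 dBV.
Stage 2: 35 dB above -22 dBV, reduced 8:1 to 4.375 dB above → -17.625 dBV.

-17.625 dBV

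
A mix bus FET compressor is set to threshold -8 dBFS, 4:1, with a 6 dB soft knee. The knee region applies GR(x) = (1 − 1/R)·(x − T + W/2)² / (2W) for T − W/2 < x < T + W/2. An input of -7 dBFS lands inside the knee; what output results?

x − T + W/2 = -7 − (-8) + 3 = 4.
GR = (1 − 1/4) × 4² / 12 = 0.75 × 16 / 12 = 1 dB.
Output = -7 − 1 = -8 dBFS.

-8 dBFS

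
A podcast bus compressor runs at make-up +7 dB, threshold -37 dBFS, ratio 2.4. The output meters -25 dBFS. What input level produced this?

Stripping the +7 dB make-up gives -32 dBFS at the gain stage.
Post-compression overshoot = -32 − (-37) = 5 dB.
Before 2.4:1 compression the overshoot was 5 × 2.4 = 12 dB, so input = -37 + 12 = -25 dBFS.

-25 dBFS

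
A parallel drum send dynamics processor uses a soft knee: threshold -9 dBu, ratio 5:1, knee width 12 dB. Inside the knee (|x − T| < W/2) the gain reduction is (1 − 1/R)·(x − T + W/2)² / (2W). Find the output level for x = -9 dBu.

x − T + W/2 = -9 − (-9) + 6 = 6.
GR = (1 − 1/5) × 6² / 24 = 0.8 × 36 / 24 = 1.2 dB.
Output = -9 − 1.2 = -10.2 dBu.

-10.2 dBu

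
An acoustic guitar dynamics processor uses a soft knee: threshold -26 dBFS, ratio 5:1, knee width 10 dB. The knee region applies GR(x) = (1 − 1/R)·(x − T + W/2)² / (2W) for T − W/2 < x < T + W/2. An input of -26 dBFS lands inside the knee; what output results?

x − T + W/2 = -26 − (-26) + 5 = 5.
GR = (1 − 1/5) × 5² / 20 = 0.8 × 25 / 20 = 1 dB.
Output = -26 − 1 = -27 dBFS.

-27 dBFS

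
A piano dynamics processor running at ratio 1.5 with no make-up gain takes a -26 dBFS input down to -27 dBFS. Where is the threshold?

Input is 3 dB above T (since output overshoot × R = input overshoot: (-27 − T)·1.5 = -26 − T gives T = -29 dBFS).
Check: -29 + (-26 − (-29))/1.5 = -29 + 2 = -27 dBFS. ✓

-29 dBFS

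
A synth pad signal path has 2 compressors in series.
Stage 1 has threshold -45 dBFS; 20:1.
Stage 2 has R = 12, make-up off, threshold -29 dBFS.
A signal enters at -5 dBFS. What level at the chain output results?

Stage 1: overshoot 40 dB → 40/20 = 2 dB → -43 dBFS.
Stage 2: below threshold (-43 ≤ -29); passes unchanged; output -43 dBFS.

-43 dBFS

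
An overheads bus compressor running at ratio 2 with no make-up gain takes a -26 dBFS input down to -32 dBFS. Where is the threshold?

Input is 12 dB above T (since output overshoot × R = input overshoot: (-32 − T)·2 = -26 − T gives T = -38 dBFS).
Check: -38 + (-26 − (-38))/2 = -38 + 6 = -32 dBFS. ✓

-38 dBFS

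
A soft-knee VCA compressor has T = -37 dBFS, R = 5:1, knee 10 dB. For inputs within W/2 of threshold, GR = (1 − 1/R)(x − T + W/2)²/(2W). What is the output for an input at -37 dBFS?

x − T + W/2 = -37 − (-37) + 5 = 5.
GR = (1 − 1/5) × 5² / 20 = 0.8 × 25 / 20 = 1 dB.
Output = -37 − 1 = -38 dBFS.

-38 dBFS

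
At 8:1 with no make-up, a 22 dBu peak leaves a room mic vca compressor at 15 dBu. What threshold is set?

Let T be the threshold. Output overshoot = (input overshoot)/R, so 15 − T = (22 − T)/8.
8·(15 − T) = 22 − T → 7·T = 120 − 22 = 98.
T = 98/7 = 14 dBu.

14 dBu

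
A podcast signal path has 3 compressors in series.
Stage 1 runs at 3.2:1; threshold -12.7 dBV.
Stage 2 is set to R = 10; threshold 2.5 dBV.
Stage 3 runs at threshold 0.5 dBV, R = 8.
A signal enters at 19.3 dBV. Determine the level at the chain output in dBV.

Stage 1: overshoot 32 dB → 32/3.2 = 10 dB → -2.7 dBV.
Stage 2: below threshold (-2.7 ≤ 2.5); passes unchanged; output -2.7 dBV.
Stage 3: below threshold (-2.7 ≤ 0.5); passes unchanged; output -2.7 dBV.

-2.7 dBV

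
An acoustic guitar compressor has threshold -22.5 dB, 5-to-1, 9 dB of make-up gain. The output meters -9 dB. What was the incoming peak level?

Before make-up, the level was -9 − 9 = -18 dB.
Post-compression overshoot = -18 − (-22.5) = 4.5 dB.
Before 5:1 compression the overshoot was 4.5 × 5 = 22.5 dB, so input = -22.5 + 22.5 = 0 dB.

0 dB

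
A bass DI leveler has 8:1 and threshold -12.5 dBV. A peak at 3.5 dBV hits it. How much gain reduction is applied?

3.5 dBV exceeds the threshold by 16 dB.
At 8:1, output sits 16/8 = 2 dB above threshold.
Gain reduction = 16 − 2 = 14 dB.

14 dB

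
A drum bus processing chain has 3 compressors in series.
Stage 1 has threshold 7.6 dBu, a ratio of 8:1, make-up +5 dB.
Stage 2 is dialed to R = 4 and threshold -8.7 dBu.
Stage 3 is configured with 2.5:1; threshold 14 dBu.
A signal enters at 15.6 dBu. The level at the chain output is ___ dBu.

-3.125 dBu

Stage 1: 15.6 dBu is 8 dB over 7.6 dBu; at 8:1 that becomes 1 dB over, giving 8.6 dBu; +5 dB make-up → 13.6 dBu.
Stage 2: 22.3 dB above -8.7 dBu, reduced 4:1 to 5.575 dB above → -3.125 dBu.
Stage 3: -3.125 dBu is at or below the 14 dBu threshold — no compression; output -3.125 dBu.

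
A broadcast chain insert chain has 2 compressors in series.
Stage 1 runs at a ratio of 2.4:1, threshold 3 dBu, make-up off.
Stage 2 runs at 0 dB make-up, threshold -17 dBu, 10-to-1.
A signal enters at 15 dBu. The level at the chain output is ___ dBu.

Stage 1: 15 dBu is 12 dB over 3 dBu; at 2.4:1 that becomes 5 dB over, giving 8 dBu.
Stage 2: 8 dBu is 25 dB over -17 dBu; at 10:1 that becomes 2.5 dB over, giving -14.5 dBu.

-14.5 dBu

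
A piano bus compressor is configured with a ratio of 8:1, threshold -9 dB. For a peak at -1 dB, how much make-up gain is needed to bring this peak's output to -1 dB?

The peak compresses to -9 + 8/8 = -8 dB.
To reach -1 dB requires -1 − (-8) = 7 dB of make-up.

7 dB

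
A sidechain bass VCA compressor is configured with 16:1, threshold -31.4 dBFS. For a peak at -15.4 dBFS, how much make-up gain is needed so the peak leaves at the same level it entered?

Overshoot 16 dB → 16/16 = 1 dB after compression, so the compressed level is -31.4 + 1 = -30.4 dBFS.
Make-up = target − compressed = -15.4 − (-30.4) = 15 dB.

15 dB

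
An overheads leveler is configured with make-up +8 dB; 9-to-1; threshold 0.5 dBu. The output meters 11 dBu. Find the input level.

23 dBu

Remove make-up: 11 − 8 = 3 dBu.
Post-compression overshoot = 3 − 0.5 = 2.5 dB.
Undo the ratio: input overshoot = 2.5 × 9 = 22.5 dB, giving input = 23 dBu.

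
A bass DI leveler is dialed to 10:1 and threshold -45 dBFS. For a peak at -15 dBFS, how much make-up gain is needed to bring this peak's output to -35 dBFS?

7 dB

Without make-up, output = threshold + overshoot/10 = -45 + 3 = -42 dBFS.
Gap to target: 7 dB.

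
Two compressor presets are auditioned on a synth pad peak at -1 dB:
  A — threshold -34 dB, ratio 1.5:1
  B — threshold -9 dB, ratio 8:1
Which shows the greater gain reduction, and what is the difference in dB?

A, by 4 dB

A: GR = 33 − 33/1.5 = 11 dB.
B: GR = 8 − 8/8 = 7 dB.
A reduces 4 dB more.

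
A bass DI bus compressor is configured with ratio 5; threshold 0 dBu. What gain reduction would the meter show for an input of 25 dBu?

The signal is 25 dB above threshold.
At 5:1, output sits 25/5 = 5 dB above threshold.
GR = overshoot in − overshoot out = 25 − 5 = 20 dB.

20 dB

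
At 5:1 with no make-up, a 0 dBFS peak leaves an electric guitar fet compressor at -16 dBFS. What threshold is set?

Gain reduction = 0 − (-16) = 16 dB; output overshoot = GR / (R − 1) = 16 / 4 = 4 dB.
Threshold = output − output overshoot = -16 − 4 = -20 dBFS.

-20 dBFS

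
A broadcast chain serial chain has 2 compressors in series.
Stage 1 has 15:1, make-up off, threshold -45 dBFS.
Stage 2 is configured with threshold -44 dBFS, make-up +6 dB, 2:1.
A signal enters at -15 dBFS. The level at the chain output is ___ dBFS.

Stage 1: overshoot 30 dB → 30/15 = 2 dB → -43 dBFS.
Stage 2: -43 dBFS is 1 dB over -44 dBFS; at 2:1 that becomes 0.5 dB over, giving -43.5 dBFS; +6 dB make-up → -37.5 dBFS.

-37.5 dBFS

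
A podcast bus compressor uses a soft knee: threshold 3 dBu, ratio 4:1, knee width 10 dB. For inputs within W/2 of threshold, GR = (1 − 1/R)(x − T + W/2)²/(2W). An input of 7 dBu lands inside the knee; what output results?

x − T + W/2 = 7 − 3 + 5 = 9.
GR = (1 − 1/4) × 9² / 20 = 0.75 × 81 / 20 = 3.0375 dB.
Output = 7 − 3.0375 = 3.9625 dBu.

3.9625 dBu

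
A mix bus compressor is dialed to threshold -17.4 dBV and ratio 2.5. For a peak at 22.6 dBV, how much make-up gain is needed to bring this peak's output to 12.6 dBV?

Overshoot 40 dB → 40/2.5 = 16 dB after compression, so the compressed level is -17.4 + 16 = -1.4 dBV.
Make-up = target − compressed = 12.6 − (-1.4) = 14 dB.

14 dB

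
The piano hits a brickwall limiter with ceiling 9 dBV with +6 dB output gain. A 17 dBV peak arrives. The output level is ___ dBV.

15 dBV

The limiter clamps the peak to its 9 dBV ceiling.
Output gain then adds 6 dB: 9 + 6 = 15 dBV.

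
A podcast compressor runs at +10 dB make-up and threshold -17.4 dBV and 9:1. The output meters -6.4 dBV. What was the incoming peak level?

-8.4 dBV

Stripping the +10 dB make-up gives -16.4 dBV at the gain stage.
Post-compression overshoot = -16.4 − (-17.4) = 1 dB.
Before 9:1 compression the overshoot was 1 × 9 = 9 dB, so input = -17.4 + 9 = -8.4 dBV.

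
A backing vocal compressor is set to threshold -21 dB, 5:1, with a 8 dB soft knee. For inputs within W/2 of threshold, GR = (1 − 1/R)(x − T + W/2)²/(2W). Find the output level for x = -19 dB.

x − T + W/2 = -19 − (-21) + 4 = 6.
GR = (1 − 1/5) × 6² / 16 = 0.8 × 36 / 16 = 1.8 dB.
Output = -19 − 1.8 = -20.8 dB.

-20.8 dB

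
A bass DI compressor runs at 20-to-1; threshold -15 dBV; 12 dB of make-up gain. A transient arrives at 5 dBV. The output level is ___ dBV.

Overshoot: 5 − (-15) = 20 dB.
The 20 dB excess becomes 1 dB after 20:1 reduction.
That puts the output at -14 dBV; make-up adds 12 dB, giving -2 dBV.

-2 dBV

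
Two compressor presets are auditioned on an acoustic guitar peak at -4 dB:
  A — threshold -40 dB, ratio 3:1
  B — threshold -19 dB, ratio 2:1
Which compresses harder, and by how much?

A: 36 dB over, compressed to 12 dB over, so 24 dB of GR.
B: 15 dB over, compressed to 7.5 dB over, so 7.5 dB of GR.
A applies 16.5 dB more gain reduction.

A, by 16.5 dB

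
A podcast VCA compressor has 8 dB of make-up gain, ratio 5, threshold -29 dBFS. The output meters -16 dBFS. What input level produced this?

-4 dBFS

Remove make-up: -16 − 8 = -24 dBFS.
The compressed level sits -24 − (-29) = 5 dB over threshold.
Input overshoot = R × output overshoot = 25 dB → input = -29 + 25 = -4 dBFS.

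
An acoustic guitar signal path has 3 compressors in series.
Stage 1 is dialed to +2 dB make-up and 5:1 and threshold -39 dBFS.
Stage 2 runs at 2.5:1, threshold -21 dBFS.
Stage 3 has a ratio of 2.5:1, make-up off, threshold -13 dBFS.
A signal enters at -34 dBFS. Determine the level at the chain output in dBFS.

Stage 1: 5 dB above -39 dBFS, reduced 5:1 to 1 dB above → -38 dBFS; +2 dB make-up → -36 dBFS.
Stage 2: -36 dBFS ≤ -21 dBFS, so stage 2 doesn't engage; output -36 dBFS.
Stage 3: -36 dBFS is at or below the -13 dBFS threshold — no compression; output -36 dBFS.

-36 dBFS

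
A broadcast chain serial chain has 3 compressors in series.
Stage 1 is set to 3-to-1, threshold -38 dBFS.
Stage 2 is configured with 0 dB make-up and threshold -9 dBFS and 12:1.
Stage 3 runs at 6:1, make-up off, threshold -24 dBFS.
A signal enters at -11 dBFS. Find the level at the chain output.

Stage 1: overshoot 27 dB → 27/3 = 9 dB → -29 dBFS.
Stage 2: -29 dBFS ≤ -9 dBFS, so stage 2 doesn't engage; output -29 dBFS.
Stage 3: -29 dBFS is at or below the -24 dBFS threshold — no compression; output -29 dBFS.

-29 dBFS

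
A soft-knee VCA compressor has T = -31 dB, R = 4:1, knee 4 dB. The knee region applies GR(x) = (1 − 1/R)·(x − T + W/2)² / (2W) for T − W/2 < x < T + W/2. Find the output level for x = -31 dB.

x − T + W/2 = -31 − (-31) + 2 = 2.
GR = (1 − 1/4) × 2² / 8 = 0.75 × 4 / 8 = 0.375 dB.
Output = -31 − 0.375 = -31.375 dB.

-31.375 dB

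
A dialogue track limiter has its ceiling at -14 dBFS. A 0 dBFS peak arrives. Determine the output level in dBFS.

The limiter clamps the peak to its -14 dBFS ceiling.

-14 dBFS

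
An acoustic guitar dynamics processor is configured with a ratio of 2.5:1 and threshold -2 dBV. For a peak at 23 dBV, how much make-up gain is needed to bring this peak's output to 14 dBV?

6 dB

Without make-up, output = threshold + overshoot/2.5 = -2 + 10 = 8 dBV.
Gap to target: 6 dB.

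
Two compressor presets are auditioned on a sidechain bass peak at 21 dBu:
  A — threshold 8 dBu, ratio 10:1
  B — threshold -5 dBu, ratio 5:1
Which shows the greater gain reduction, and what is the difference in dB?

B, by 9.1 dB

A: 13 dB over, compressed to 1.3 dB over, so 11.7 dB of GR.
B: 26 dB over, compressed to 5.2 dB over, so 20.8 dB of GR.
Difference: 9.1 dB in favour of B.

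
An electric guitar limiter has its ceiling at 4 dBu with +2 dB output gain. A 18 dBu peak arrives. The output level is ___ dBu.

A brickwall limiter is an ∞:1 compressor: any input above the ceiling is clamped to 4 dBu.
Output gain then adds 2 dB: 4 + 2 = 6 dBu.

6 dBu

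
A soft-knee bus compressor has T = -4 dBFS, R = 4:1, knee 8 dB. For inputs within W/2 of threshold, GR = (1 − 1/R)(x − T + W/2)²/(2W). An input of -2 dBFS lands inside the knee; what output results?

-3.6875 dBFS

x − T + W/2 = -2 − (-4) + 4 = 6.
GR = (1 − 1/4) × 6² / 16 = 0.75 × 36 / 16 = 1.6875 dB.
Output = -2 − 1.6875 = -3.6875 dBFS.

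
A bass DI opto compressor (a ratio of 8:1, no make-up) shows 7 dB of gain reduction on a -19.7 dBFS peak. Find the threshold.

Let T be the threshold. Output overshoot = (input overshoot)/R, so -26.7 − T = (-19.7 − T)/8.
8·(-26.7 − T) = -19.7 − T → 7·T = -213.6 − (-19.7) = -193.9.
T = -193.9/7 = -27.7 dBFS.

-27.7 dBFS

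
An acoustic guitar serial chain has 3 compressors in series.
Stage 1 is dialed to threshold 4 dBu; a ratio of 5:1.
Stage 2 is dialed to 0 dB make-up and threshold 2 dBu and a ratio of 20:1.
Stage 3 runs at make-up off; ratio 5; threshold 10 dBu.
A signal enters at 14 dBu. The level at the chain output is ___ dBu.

Stage 1: overshoot 10 dB → 10/5 = 2 dB → 6 dBu.
Stage 2: 6 dBu is 4 dB over 2 dBu; at 20:1 that becomes 0.2 dB over, giving 2.2 dBu.
Stage 3: 2.2 dBu ≤ 10 dBu, so stage 3 doesn't engage; output 2.2 dBu.

2.2 dBu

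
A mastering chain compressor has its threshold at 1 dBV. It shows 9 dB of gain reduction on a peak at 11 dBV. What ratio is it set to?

10:1

Input overshoot = 11 − 1 = 10 dB.
Output overshoot = 10 − 9 = 1 dB.
Ratio = input overshoot / output overshoot = 10 / 1 = 10.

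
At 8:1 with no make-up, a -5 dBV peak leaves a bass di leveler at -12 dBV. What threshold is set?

-13 dBV

Input is 8 dB above T (since output overshoot × R = input overshoot: (-12 − T)·8 = -5 − T gives T = -13 dBV).
Check: -13 + (-5 − (-13))/8 = -13 + 1 = -12 dBV. ✓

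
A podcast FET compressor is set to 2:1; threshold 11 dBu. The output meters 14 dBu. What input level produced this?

17 dBu

Post-compression overshoot = 14 − 11 = 3 dB.
Undo the ratio: input overshoot = 3 × 2 = 6 dB, giving input = 17 dBu.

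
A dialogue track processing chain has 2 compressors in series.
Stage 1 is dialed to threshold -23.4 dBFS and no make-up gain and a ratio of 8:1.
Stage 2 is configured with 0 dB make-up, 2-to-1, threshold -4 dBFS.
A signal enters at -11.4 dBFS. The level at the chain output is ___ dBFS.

-21.9 dBFS

Stage 1: 12 dB above -23.4 dBFS, reduced 8:1 to 1.5 dB above → -21.9 dBFS.
Stage 2: below threshold (-21.9 ≤ -4); passes unchanged; output -21.9 dBFS.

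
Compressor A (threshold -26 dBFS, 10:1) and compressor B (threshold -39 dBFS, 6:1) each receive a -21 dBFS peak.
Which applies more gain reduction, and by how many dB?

B, by 10.5 dB

A: overshoot 5 dB → output overshoot 0.5 dB → GR 4.5 dB.
B: overshoot 18 dB → output overshoot 3 dB → GR 15 dB.
Difference: 10.5 dB in favour of B.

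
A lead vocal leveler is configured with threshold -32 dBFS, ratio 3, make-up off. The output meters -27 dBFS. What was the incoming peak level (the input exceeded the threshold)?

-17 dBFS

That's 5 dB above the -32 dBFS threshold.
Undo the ratio: input overshoot = 5 × 3 = 15 dB, giving input = -17 dBFS.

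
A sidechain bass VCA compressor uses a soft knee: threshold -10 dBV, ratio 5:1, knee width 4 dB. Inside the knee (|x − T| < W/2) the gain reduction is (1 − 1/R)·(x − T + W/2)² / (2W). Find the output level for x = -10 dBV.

-10.4 dBV

x − T + W/2 = -10 − (-10) + 2 = 2.
GR = (1 − 1/5) × 2² / 8 = 0.8 × 4 / 8 = 0.4 dB.
Output = -10 − 0.4 = -10.4 dBV.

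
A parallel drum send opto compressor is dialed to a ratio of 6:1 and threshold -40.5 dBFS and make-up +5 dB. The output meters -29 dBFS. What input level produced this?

Stripping the +5 dB make-up gives -34 dBFS at the gain stage.
That's 6.5 dB above the -40.5 dBFS threshold.
Input overshoot = R × output overshoot = 39 dB → input = -40.5 + 39 = -1.5 dBFS.

-1.5 dBFS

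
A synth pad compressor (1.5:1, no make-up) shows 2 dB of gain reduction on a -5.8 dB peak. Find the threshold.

-11.8 dB

Let T be the threshold. Output overshoot = (input overshoot)/R, so -7.8 − T = (-5.8 − T)/1.5.
1.5·(-7.8 − T) = -5.8 − T → 0.5·T = -11.7 − (-5.8) = -5.9.
T = -5.9/0.5 = -11.8 dB.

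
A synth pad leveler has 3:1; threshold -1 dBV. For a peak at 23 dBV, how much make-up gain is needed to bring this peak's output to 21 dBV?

14 dB

The peak compresses to -1 + 24/3 = 7 dBV.
To reach 21 dBV requires 21 − 7 = 14 dB of make-up.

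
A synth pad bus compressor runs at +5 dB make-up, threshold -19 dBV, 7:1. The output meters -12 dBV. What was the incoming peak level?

Remove make-up: -12 − 5 = -17 dBV.
Post-compression overshoot = -17 − (-19) = 2 dB.
Undo the ratio: input overshoot = 2 × 7 = 14 dB, giving input = -5 dBV.

-5 dBV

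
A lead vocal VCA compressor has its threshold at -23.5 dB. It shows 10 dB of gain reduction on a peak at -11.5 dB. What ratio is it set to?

Input overshoot = -11.5 − (-23.5) = 12 dB.
Output overshoot = 12 − 10 = 2 dB.
Ratio = input overshoot / output overshoot = 12 / 2 = 6.

6:1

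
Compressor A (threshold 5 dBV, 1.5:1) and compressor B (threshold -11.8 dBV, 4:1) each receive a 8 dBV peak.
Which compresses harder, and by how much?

A: overshoot 3 dB → output overshoot 2 dB → GR 1 dB.
B: overshoot 19.8 dB → output overshoot 4.95 dB → GR 14.85 dB.
B applies 13.85 dB more gain reduction.

B, by 13.85 dB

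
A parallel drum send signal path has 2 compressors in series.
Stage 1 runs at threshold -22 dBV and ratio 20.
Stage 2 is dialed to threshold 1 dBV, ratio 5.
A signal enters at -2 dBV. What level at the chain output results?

-21 dBV

Stage 1: -2 dBV is 20 dB over -22 dBV; at 20:1 that becomes 1 dB over, giving -21 dBV.
Stage 2: -21 dBV is at or below the 1 dBV threshold — no compression; output -21 dBV.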